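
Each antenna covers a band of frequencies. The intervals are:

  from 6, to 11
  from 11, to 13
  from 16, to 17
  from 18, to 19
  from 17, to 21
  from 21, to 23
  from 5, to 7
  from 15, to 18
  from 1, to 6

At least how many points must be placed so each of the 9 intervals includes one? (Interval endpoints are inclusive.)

5

Sort by right endpoint; whenever an interval is uncovered, place a point at its right end.
Sorted: [1,6] [5,7] [6,11] [11,13] [16,17] [15,18] [18,19] [17,21] [21,23]
{[1,6],[5,7],[6,11]} hit by 6; {[11,13]} hit by 13; {[16,17],[15,18]} hit by 17; {[18,19],[17,21]} hit by 19; {[21,23]} hit by 23.
Points: 6, 13, 17, 19, 23 (5 total).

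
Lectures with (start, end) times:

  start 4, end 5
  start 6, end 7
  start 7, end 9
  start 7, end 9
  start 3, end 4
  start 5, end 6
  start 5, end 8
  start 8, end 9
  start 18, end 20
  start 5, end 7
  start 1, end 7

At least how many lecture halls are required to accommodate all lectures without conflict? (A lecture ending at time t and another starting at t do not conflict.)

4

The answer is the maximum number of intervals overlapping at any instant.
Events (time:±→running): 1:+→1 3:+→2 4:-→1 4:+→2 5:-→1 5:+→2 5:+→3 5:+→4 … peak 4.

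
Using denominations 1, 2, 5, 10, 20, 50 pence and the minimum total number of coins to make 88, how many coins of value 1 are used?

88 − 1×50→38 − 1×20→18 − 1×10→8 − 1×5→3 − 1×2→1 − 1×1→0
Count of 1: 1

1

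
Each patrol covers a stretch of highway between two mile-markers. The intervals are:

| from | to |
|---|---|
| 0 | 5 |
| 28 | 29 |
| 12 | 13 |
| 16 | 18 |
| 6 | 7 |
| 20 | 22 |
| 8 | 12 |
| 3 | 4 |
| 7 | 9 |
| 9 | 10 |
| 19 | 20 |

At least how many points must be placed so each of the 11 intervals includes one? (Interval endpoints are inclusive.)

By right end: [3,4]  [0,5]  [6,7]  [7,9]  [9,10]  [8,12]  [12,13]  [16,18]  [19,20]  [20,22]  [28,29]
[3,4] uncovered → point at 4; [6,7] uncovered → point at 7; [9,10] uncovered → point at 10; [12,13] uncovered → point at 13; [16,18] uncovered → point at 18; [19,20] uncovered → point at 20; [28,29] uncovered → point at 29.
Points: 4, 7, 10, 13, 18, 20, 29 (7 total).

7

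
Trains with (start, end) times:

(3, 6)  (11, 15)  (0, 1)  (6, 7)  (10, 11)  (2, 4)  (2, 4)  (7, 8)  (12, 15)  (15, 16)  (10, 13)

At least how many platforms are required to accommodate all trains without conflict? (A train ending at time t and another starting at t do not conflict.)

3

Events (time:±→running): 0:+→1 1:-→0 2:+→1 2:+→2 3:+→3 … peak 3.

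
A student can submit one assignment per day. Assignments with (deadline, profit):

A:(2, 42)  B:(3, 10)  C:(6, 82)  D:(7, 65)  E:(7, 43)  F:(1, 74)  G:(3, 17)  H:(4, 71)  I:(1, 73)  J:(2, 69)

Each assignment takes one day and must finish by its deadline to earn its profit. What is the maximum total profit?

421

Sort by profit descending; place each in the latest free slot ≤ its deadline.
Profit order: C=82 F=74 I=73 H=71 J=69 D=65 E=43 A=42 G=17 B=10
Assign: C→slot 6, F→slot 1, I skipped, H→slot 4, J→slot 2, D→slot 7, E→slot 5, A skipped, G→slot 3, B skipped.
Slots: [1:F] [2:J] [3:G] [4:H] [5:E] [6:C] [7:D]
Profit = 74 + 69 + 17 + 71 + 43 + 82 + 65 = 421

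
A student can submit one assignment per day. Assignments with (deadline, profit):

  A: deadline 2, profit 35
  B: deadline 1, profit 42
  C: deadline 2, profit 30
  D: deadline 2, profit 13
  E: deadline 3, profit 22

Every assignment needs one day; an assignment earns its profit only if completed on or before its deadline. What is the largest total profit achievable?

Take jobs in profit order; each goes to the latest open slot no later than its deadline.
By profit: B(d1,42), A(d2,35), C(d2,30), E(d3,22), D(d2,13)
B→slot 1; A→slot 2; C skipped; E→slot 3; D skipped.
Profit = 42 + 35 + 22 = 99

99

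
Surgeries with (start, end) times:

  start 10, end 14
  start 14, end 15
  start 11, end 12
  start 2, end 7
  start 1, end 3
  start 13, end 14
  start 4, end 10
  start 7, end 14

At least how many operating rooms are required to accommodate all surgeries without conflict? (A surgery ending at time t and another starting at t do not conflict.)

3

Count concurrent intervals with a sweep; the peak is the room count.
Events (time:±→running): 1:+→1 2:+→2 3:-→1 4:+→2 7:-→1 7:+→2 10:-→1 10:+→2 11:+→3 … peak 3.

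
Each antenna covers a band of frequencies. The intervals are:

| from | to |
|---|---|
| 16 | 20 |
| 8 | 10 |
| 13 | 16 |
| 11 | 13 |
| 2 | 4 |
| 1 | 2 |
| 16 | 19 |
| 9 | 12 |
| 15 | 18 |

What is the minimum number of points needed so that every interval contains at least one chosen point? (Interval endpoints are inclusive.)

By right end: [1,2]  [2,4]  [8,10]  [9,12]  [11,13]  [13,16]  [15,18]  [16,19]  [16,20]
[1,2] uncovered → point at 2; [8,10] uncovered → point at 10; [11,13] uncovered → point at 13; [15,18] uncovered → point at 18.
Points: 2, 10, 13, 18 (4 total).

4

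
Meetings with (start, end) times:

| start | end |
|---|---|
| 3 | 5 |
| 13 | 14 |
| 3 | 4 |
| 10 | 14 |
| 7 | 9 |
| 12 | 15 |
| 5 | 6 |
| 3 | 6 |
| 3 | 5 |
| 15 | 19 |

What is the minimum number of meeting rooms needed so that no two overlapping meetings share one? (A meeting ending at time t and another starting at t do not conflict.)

4

The answer is the maximum number of intervals overlapping at any instant.
Events (time:±→running): 3:+→1 3:+→2 3:+→3 3:+→4 … peak 4.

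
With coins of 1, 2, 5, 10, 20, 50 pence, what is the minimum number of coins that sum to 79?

Use the largest denomination that fits, subtract, and repeat.
79 − 1×50→29 − 1×20→9 − 1×5→4 − 2×2→0
Total coins = 1 + 1 + 1 + 2 = 5

5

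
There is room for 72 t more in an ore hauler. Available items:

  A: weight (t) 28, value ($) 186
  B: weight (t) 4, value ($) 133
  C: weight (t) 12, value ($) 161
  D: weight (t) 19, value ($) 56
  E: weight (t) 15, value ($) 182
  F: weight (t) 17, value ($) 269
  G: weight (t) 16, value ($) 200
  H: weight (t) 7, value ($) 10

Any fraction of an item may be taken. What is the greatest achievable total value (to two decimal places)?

998.14

Sort by value per unit weight and fill in that order.
Order: B (133/4=33.25) > F (269/17=15.82) > C (161/12=13.42) > G (200/16=12.50) > E (182/15=12.13) > A (186/28=6.64) > D (56/19=2.95) > H (10/7=1.43)
Fill: take B (4 @ 133) → take F (17 @ 269) → take C (12 @ 161) → take G (16 @ 200) → take E (15 @ 182) → take 8/28 of A → 53.14; 72/72 used.
Total value = 998.14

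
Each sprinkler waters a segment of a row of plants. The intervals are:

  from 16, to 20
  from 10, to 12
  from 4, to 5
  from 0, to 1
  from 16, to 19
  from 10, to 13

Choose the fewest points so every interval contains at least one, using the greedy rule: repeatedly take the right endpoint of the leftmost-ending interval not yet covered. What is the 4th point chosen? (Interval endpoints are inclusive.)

19

Sort by right endpoint; whenever an interval is uncovered, place a point at its right end.
By right end: [0,1]  [4,5]  [10,12]  [10,13]  [16,19]  [16,20]
[0,1] uncovered → point at 1; [4,5] uncovered → point at 5; [10,12] uncovered → point at 12; [16,19] uncovered → point at 19.
Points: 1, 5, 12, 19 (4 total).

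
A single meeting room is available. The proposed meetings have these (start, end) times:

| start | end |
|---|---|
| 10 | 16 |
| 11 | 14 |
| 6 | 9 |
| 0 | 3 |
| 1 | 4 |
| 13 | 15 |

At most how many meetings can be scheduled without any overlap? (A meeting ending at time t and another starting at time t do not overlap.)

Sort by end time and greedily take each interval whose start is ≥ the last chosen end.
Sorted by end: (0,3)  (1,4)  (6,9)  (11,14)  (13,15)  (10,16)
take (0,3); skip (1,4); take (6,9); take (11,14); skip (10,16).
Selected 3 meetings.

3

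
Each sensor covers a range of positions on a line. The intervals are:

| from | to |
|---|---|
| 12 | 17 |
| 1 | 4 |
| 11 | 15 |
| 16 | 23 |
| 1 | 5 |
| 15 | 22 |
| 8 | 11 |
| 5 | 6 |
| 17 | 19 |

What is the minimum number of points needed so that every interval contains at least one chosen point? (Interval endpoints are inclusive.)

4

Sort by right endpoint; whenever an interval is uncovered, place a point at its right end.
By right end: [1,4]  [1,5]  [5,6]  [8,11]  [11,15]  [12,17]  [17,19]  [15,22]  [16,23]
[1,4] uncovered → point at 4; [5,6] uncovered → point at 6; [8,11] uncovered → point at 11; [12,17] uncovered → point at 17.
Points: 4, 6, 11, 17 (4 total).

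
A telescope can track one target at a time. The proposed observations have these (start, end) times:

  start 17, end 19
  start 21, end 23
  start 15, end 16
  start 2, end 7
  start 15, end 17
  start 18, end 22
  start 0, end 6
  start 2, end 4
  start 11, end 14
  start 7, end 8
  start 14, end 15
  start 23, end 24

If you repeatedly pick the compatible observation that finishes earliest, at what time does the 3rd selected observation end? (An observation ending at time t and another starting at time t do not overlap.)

By end time: (2,4), (0,6), (2,7), (7,8), (11,14), (14,15), (15,16), (15,17), (17,19), (18,22), (21,23), (23,24).
Pick (2,4); next start ≥ 4 → (7,8); next start ≥ 8 → (11,14); next start ≥ 14 → (14,15); next start ≥ 15 → (15,16); next start ≥ 16 → (17,19); next start ≥ 19 → (21,23); next start ≥ 23 → (23,24).
Selected: (2,4) (7,8) (11,14) (14,15) (15,16) (17,19) (21,23) (23,24)

14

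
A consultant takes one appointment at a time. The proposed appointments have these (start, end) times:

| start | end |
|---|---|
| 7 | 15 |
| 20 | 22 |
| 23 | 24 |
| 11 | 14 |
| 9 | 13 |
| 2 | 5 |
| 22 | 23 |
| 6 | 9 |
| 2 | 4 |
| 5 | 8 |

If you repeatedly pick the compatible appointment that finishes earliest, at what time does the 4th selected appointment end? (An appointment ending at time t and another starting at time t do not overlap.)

22

By end time: (2,4), (2,5), (5,8), (6,9), (9,13), (11,14), (7,15), (20,22), (22,23), (23,24).
Pick (2,4); next start ≥ 4 → (5,8); next start ≥ 8 → (9,13); next start ≥ 13 → (20,22); next start ≥ 22 → (22,23); next start ≥ 23 → (23,24).
Selected: (2,4) (5,8) (9,13) (20,22) (22,23) (23,24)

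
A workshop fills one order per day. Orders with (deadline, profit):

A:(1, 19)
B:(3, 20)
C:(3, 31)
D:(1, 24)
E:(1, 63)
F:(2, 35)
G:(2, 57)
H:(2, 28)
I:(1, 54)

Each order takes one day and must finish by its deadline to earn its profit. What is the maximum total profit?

151

By profit: E(d1,63), G(d2,57), I(d1,54), F(d2,35), C(d3,31), H(d2,28), D(d1,24), B(d3,20), A(d1,19)
E→slot 1; G→slot 2; I skipped; F skipped; C→slot 3; H skipped; D skipped; B skipped; A skipped.
Profit = 63 + 57 + 31 = 151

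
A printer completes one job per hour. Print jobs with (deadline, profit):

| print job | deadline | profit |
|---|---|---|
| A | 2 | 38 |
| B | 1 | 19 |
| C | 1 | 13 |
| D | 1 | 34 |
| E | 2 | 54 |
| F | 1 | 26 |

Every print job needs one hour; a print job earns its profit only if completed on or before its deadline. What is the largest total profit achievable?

By profit: E(d2,54), A(d2,38), D(d1,34), F(d1,26), B(d1,19), C(d1,13)
E→slot 2; A→slot 1; D skipped; F skipped; B skipped; C skipped.
Profit = 38 + 54 = 92

92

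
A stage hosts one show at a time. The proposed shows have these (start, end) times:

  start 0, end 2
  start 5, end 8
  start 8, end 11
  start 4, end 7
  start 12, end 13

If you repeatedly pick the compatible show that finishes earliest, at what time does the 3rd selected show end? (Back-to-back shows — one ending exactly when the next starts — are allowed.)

Order by finish time; keep every interval that doesn't clash with the previous kept one.
Sorted by end: (0,2)  (4,7)  (5,8)  (8,11)  (12,13)
take (0,2); take (4,7); take (8,11); take (12,13).
Selected: (0,2) (4,7) (8,11) (12,13)

11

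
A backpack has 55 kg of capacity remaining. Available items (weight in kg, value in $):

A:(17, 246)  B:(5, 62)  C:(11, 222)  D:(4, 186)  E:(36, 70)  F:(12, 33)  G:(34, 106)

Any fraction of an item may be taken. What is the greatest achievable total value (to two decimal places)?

772.12

Sort by value per unit weight and fill in that order.
Ratios (sorted): D 46.50, C 20.18, A 14.47, B 12.40, G 3.12, F 2.75, E 1.94
take D (4 @ 186); take C (11 @ 222); take A (17 @ 246); take B (5 @ 62); take 18/34 of G → 56.12. Capacity used 55/55.
Total value = 772.12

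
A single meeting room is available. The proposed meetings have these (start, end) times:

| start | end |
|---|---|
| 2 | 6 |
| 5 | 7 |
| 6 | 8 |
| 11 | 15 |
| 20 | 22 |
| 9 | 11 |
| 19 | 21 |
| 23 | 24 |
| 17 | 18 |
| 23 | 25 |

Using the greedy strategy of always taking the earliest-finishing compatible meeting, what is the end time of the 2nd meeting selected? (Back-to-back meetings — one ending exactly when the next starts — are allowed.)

Order by finish time; keep every interval that doesn't clash with the previous kept one.
Sorted by end: (2,6)  (5,7)  (6,8)  (9,11)  (11,15)  (17,18)  (19,21)  (20,22)  (23,24)  (23,25)
take (2,6); take (6,8); take (9,11); take (11,15); take (17,18); take (19,21); take (23,24).
Selected: (2,6) (6,8) (9,11) (11,15) (17,18) (19,21) (23,24)

8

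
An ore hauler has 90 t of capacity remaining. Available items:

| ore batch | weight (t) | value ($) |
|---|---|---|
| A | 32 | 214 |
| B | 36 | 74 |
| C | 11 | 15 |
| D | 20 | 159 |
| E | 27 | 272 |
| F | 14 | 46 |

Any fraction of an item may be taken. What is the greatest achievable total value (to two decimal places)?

Sort by value per unit weight and fill in that order.
Order: E (272/27=10.07) > D (159/20=7.95) > A (214/32=6.69) > F (46/14=3.29) > B (74/36=2.06) > C (15/11=1.36)
Fill: take E (27 @ 272) → take D (20 @ 159) → take A (32 @ 214) → take 11/14 of F → 36.14; 90/90 used.
Total value = 681.14

681.14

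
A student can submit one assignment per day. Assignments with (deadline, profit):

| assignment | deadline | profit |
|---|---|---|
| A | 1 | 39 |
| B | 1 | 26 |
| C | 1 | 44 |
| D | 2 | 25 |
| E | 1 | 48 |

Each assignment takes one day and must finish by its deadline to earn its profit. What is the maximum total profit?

Profit order: E=48 C=44 A=39 B=26 D=25
Assign: E→slot 1, C skipped, A skipped, B skipped, D→slot 2.
Slots: [1:E] [2:D]
Profit = 48 + 25 = 73

73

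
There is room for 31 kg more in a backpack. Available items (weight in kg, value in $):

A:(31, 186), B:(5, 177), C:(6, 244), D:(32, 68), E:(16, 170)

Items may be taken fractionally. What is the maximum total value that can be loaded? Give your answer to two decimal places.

Ratios (sorted): C 40.67, B 35.40, E 10.62, A 6.00, D 2.12
take C (6 @ 244); take B (5 @ 177); take E (16 @ 170); take 4/31 of A → 24.00. Capacity used 31/31.
Total value = 615.00

615.00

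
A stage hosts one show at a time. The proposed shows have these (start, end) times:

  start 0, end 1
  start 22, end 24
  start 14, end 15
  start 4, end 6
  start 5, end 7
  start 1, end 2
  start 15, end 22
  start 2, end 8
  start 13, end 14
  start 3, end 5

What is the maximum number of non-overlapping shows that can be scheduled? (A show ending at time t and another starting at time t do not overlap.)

By end time: (0,1), (1,2), (3,5), (4,6), (5,7), (2,8), (13,14), (14,15), (15,22), (22,24).
Pick (0,1); next start ≥ 1 → (1,2); next start ≥ 2 → (3,5); next start ≥ 5 → (5,7); next start ≥ 7 → (13,14); next start ≥ 14 → (14,15); next start ≥ 15 → (15,22); next start ≥ 22 → (22,24).
Selected 8 shows.

8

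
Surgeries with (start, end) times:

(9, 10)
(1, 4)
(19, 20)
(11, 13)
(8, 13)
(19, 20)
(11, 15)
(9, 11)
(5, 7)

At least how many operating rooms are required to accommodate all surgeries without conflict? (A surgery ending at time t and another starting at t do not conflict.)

3

Events (time:±→running): 1:+→1 4:-→0 5:+→1 7:-→0 8:+→1 9:+→2 9:+→3 … peak 3.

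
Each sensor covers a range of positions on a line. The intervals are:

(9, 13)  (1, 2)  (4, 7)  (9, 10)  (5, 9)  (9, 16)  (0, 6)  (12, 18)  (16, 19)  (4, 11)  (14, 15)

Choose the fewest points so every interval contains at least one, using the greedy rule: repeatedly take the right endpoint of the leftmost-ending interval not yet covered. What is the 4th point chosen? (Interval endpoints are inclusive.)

15

Sort by right endpoint; whenever an interval is uncovered, place a point at its right end.
Sorted: [1,2] [0,6] [4,7] [5,9] [9,10] [4,11] [9,13] [14,15] [9,16] [12,18] [16,19]
{[1,2],[0,6]} hit by 2; {[4,7],[5,9]} hit by 7; {[9,10],[4,11],[9,13]} hit by 10; {[14,15],[9,16],[12,18]} hit by 15; {[16,19]} hit by 19.
Points: 2, 7, 10, 15, 19 (5 total).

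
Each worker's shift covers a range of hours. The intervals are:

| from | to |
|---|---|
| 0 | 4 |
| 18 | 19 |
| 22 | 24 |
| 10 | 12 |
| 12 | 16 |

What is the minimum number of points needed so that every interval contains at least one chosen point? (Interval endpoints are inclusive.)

4

Process intervals by earliest right end; each time one isn't hit yet, stab at its right endpoint.
By right end: [0,4]  [10,12]  [12,16]  [18,19]  [22,24]
[0,4] uncovered → point at 4; [10,12] uncovered → point at 12; [18,19] uncovered → point at 19; [22,24] uncovered → point at 24.
Points: 4, 12, 19, 24 (4 total).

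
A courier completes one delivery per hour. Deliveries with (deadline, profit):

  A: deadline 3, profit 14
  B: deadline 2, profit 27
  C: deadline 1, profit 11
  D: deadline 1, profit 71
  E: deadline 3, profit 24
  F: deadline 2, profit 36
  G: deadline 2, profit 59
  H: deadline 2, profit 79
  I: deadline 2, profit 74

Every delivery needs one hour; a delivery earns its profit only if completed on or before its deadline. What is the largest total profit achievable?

177

Take jobs in profit order; each goes to the latest open slot no later than its deadline.
By profit: H(d2,79), I(d2,74), D(d1,71), G(d2,59), F(d2,36), B(d2,27), E(d3,24), A(d3,14), C(d1,11)
H→slot 2; I→slot 1; D skipped; G skipped; F skipped; B skipped; E→slot 3; A skipped; C skipped.
Profit = 74 + 79 + 24 = 177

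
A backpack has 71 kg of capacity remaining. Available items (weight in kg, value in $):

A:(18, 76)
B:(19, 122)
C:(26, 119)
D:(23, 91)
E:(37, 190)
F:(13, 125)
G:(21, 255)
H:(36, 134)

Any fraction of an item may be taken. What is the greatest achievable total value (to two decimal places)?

Greedy by value/weight ratio, highest first.
Ratios (sorted): G 12.14, F 9.62, B 6.42, E 5.14, C 4.58, A 4.22, D 3.96, H 3.72
take G (21 @ 255); take F (13 @ 125); take B (19 @ 122); take 18/37 of E → 92.43. Capacity used 71/71.
Total value = 594.43

594.43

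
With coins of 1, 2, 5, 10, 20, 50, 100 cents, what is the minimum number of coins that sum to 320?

4

Greedy: take as many of the largest coin as possible, then repeat with the remainder.
320 − 3×100→20 − 1×20→0
Total coins = 3 + 1 = 4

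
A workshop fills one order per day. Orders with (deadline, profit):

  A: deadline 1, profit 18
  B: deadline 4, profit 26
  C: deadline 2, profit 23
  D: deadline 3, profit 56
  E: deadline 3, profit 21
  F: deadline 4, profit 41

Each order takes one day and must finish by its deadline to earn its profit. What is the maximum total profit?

Sort by profit descending; place each in the latest free slot ≤ its deadline.
By profit: D(d3,56), F(d4,41), B(d4,26), C(d2,23), E(d3,21), A(d1,18)
D→slot 3; F→slot 4; B→slot 2; C→slot 1; E skipped; A skipped.
Profit = 23 + 26 + 56 + 41 = 146

146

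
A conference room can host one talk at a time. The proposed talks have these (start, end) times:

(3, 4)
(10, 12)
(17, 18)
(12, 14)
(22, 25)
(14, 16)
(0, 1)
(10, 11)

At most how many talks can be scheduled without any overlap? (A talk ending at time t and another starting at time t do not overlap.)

Sort by end time and greedily take each interval whose start is ≥ the last chosen end.
By end time: (0,1), (3,4), (10,11), (10,12), (12,14), (14,16), (17,18), (22,25).
Pick (0,1); next start ≥ 1 → (3,4); next start ≥ 4 → (10,11); next start ≥ 11 → (12,14); next start ≥ 14 → (14,16); next start ≥ 16 → (17,18); next start ≥ 18 → (22,25).
Selected 7 talks.

7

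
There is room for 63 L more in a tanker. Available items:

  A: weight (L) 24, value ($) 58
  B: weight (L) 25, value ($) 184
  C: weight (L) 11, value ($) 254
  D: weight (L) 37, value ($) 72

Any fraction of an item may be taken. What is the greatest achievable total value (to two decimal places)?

Order: C (254/11=23.09) > B (184/25=7.36) > A (58/24=2.42) > D (72/37=1.95)
Fill: take C (11 @ 254) → take B (25 @ 184) → take A (24 @ 58) → take 3/37 of D → 5.84; 63/63 used.
Total value = 501.84

501.84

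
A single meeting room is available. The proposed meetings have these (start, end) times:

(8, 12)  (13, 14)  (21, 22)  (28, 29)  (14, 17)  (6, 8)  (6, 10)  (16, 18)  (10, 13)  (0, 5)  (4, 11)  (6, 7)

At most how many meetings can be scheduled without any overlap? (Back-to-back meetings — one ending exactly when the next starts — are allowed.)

7

Sorted by end: (0,5)  (6,7)  (6,8)  (6,10)  (4,11)  (8,12)  (10,13)  (13,14)  (14,17)  (16,18)  (21,22)  (28,29)
take (0,5); take (6,7); take (8,12); take (13,14); take (14,17); take (21,22); take (28,29).
Selected 7 meetings.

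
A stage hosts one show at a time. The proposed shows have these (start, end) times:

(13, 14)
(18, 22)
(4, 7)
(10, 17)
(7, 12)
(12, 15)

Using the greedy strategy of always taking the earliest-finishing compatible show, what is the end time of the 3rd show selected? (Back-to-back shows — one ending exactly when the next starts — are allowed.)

14

Greedy by earliest finish: after sorting by end time, pick each interval compatible with the last pick.
Sorted by end: (4,7)  (7,12)  (13,14)  (12,15)  (10,17)  (18,22)
take (4,7); take (7,12); take (13,14); skip (12,15); take (18,22).
Selected: (4,7) (7,12) (13,14) (18,22)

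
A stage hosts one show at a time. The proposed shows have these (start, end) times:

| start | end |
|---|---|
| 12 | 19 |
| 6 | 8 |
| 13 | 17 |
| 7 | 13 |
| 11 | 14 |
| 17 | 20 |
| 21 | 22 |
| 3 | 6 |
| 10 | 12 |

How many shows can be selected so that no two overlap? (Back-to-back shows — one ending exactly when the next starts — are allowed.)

Greedy by earliest finish: after sorting by end time, pick each interval compatible with the last pick.
Sorted by end: (3,6)  (6,8)  (10,12)  (7,13)  (11,14)  (13,17)  (12,19)  (17,20)  (21,22)
take (3,6); take (6,8); take (10,12); take (13,17); take (17,20); take (21,22).
Selected 6 shows.

6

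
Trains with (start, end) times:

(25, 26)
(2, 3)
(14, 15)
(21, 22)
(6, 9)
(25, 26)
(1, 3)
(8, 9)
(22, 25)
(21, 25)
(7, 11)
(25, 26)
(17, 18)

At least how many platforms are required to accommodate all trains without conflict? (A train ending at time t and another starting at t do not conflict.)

Count concurrent intervals with a sweep; the peak is the room count.
starts: [1, 2, 6, 7, 8, 14, 17, 21, 21, 22, 25, 25, 25]
ends:   [3, 3, 9, 9, 11, 15, 18, 22, 25, 25, 26, 26, 26]
s1→1 s2→2 e3→1 e3→0 s6→1 s7→2 s8→3  — peak 3.

3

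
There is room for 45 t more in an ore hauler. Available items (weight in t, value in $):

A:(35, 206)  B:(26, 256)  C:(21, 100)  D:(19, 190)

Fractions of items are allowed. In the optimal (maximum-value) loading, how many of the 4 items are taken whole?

2

Greedy by value/weight ratio, highest first.
Order: D (190/19=10.00) > B (256/26=9.85) > A (206/35=5.89) > C (100/21=4.76)
Fill: take D (19 @ 190) → take B (26 @ 256); 45/45 used.
2 item(s) taken whole.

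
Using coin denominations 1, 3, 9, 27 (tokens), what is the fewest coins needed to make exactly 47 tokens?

Greedy: take as many of the largest coin as possible, then repeat with the remainder.
47 = 1×27 + 2×9 + 2×1
Total coins = 1 + 2 + 2 = 5

5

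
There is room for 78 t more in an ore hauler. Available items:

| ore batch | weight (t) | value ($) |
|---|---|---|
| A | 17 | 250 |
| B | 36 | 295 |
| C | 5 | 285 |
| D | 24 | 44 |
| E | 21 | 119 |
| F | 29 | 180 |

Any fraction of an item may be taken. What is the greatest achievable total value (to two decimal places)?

Sort by value per unit weight and fill in that order.
Ratios (sorted): C 57.00, A 14.71, B 8.19, F 6.21, E 5.67, D 1.83
take C (5 @ 285); take A (17 @ 250); take B (36 @ 295); take 20/29 of F → 124.14. Capacity used 78/78.
Total value = 954.14

954.14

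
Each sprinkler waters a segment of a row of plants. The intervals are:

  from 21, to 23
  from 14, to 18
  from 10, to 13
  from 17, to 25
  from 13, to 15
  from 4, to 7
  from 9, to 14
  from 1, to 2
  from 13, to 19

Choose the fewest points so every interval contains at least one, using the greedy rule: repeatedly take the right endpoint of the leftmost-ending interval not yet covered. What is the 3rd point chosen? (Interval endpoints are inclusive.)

13

Sorted: [1,2] [4,7] [10,13] [9,14] [13,15] [14,18] [13,19] [21,23] [17,25]
{[1,2]} hit by 2; {[4,7]} hit by 7; {[10,13],[9,14],[13,15]} hit by 13; {[14,18],[13,19]} hit by 18; {[21,23],[17,25]} hit by 23.
Points: 2, 7, 13, 18, 23 (5 total).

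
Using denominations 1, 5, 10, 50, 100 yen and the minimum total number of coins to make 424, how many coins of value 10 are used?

424 = 4×100 + 2×10 + 4×1
Count of 10: 2

2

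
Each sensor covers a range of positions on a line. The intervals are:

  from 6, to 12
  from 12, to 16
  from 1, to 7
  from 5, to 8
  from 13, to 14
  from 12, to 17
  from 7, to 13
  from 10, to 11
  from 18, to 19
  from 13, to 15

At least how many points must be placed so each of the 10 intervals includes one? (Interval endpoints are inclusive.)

By right end: [1,7]  [5,8]  [10,11]  [6,12]  [7,13]  [13,14]  [13,15]  [12,16]  [12,17]  [18,19]
[1,7] uncovered → point at 7; [10,11] uncovered → point at 11; [13,14] uncovered → point at 14; [18,19] uncovered → point at 19.
Points: 7, 11, 14, 19 (4 total).

4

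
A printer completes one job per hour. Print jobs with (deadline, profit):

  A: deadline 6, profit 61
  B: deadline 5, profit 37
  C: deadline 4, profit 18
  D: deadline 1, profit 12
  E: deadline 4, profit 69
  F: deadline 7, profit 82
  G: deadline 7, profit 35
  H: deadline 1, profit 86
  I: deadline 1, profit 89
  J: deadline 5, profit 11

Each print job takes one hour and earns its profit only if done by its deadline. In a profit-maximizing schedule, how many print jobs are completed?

Sort by profit descending; place each in the latest free slot ≤ its deadline.
By profit: I(d1,89), H(d1,86), F(d7,82), E(d4,69), A(d6,61), B(d5,37), G(d7,35), C(d4,18), D(d1,12), J(d5,11)
I→slot 1; H skipped; F→slot 7; E→slot 4; A→slot 6; B→slot 5; G→slot 3; C→slot 2; D skipped; J skipped.
7 of 10 scheduled.

7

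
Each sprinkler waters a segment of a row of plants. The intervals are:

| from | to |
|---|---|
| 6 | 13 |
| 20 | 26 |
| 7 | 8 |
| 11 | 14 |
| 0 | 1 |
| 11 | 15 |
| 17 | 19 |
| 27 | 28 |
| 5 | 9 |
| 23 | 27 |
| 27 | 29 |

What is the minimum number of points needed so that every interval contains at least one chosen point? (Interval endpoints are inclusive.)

6

Process intervals by earliest right end; each time one isn't hit yet, stab at its right endpoint.
Sorted: [0,1] [7,8] [5,9] [6,13] [11,14] [11,15] [17,19] [20,26] [23,27] [27,28] [27,29]
{[0,1]} hit by 1; {[7,8],[5,9],[6,13]} hit by 8; {[11,14],[11,15]} hit by 14; {[17,19]} hit by 19; {[20,26],[23,27]} hit by 26; {[27,28],[27,29]} hit by 28.
Points: 1, 8, 14, 19, 26, 28 (6 total).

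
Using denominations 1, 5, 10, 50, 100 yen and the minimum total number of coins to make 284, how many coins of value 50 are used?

1

Greedy: take as many of the largest coin as possible, then repeat with the remainder.
284 − 2×100→84 − 1×50→34 − 3×10→4 − 4×1→0
Count of 50: 1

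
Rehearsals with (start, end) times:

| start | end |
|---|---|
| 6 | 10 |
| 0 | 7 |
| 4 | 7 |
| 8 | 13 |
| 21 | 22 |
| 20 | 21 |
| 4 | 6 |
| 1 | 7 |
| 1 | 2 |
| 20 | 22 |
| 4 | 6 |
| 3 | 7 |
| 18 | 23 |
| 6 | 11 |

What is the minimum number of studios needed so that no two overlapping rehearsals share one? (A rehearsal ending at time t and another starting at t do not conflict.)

Count concurrent intervals with a sweep; the peak is the room count.
starts: [0, 1, 1, 3, 4, 4, 4, 6, 6, 8, 18, 20, 20, 21]
ends:   [2, 6, 6, 7, 7, 7, 7, 10, 11, 13, 21, 22, 22, 23]
s0→1 s1→2 s1→3 e2→2 s3→3 s4→4 s4→5 s4→6  — peak 6.

6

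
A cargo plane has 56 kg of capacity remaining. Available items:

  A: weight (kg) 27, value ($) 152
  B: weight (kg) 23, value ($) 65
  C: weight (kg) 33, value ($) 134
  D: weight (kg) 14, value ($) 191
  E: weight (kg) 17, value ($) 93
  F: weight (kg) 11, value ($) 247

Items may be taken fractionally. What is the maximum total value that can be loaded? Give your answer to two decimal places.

Sort by value per unit weight and fill in that order.
Ratios (sorted): F 22.45, D 13.64, A 5.63, E 5.47, C 4.06, B 2.83
take F (11 @ 247); take D (14 @ 191); take A (27 @ 152); take 4/17 of E → 21.88. Capacity used 56/56.
Total value = 611.88

611.88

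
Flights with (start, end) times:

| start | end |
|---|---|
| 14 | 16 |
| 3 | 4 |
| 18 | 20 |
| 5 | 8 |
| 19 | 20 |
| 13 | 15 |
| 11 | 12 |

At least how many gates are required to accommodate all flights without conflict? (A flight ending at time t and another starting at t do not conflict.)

Events (time:±→running): 3:+→1 4:-→0 5:+→1 8:-→0 11:+→1 12:-→0 13:+→1 14:+→2 … peak 2.

2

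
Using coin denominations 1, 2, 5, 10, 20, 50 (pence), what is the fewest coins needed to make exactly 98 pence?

Use the largest denomination that fits, subtract, and repeat.
98 − 1×50→48 − 2×20→8 − 1×5→3 − 1×2→1 − 1×1→0
Total coins = 1 + 2 + 1 + 1 + 1 = 6

6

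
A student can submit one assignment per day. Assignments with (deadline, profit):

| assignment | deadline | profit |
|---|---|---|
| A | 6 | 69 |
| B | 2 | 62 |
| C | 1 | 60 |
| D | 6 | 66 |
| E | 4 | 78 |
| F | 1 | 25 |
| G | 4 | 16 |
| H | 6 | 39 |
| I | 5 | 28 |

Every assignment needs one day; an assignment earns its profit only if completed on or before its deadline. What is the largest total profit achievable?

Take jobs in profit order; each goes to the latest open slot no later than its deadline.
By profit: E(d4,78), A(d6,69), D(d6,66), B(d2,62), C(d1,60), H(d6,39), I(d5,28), F(d1,25), G(d4,16)
E→slot 4; A→slot 6; D→slot 5; B→slot 2; C→slot 1; H→slot 3; I skipped; F skipped; G skipped.
Profit = 60 + 62 + 39 + 78 + 66 + 69 = 374

374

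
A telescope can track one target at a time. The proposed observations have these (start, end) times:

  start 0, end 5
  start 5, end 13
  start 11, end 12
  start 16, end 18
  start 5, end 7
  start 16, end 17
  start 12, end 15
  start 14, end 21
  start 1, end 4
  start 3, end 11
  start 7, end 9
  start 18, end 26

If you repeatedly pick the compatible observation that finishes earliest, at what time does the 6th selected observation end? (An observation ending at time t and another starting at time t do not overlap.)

17

By end time: (1,4), (0,5), (5,7), (7,9), (3,11), (11,12), (5,13), (12,15), (16,17), (16,18), (14,21), (18,26).
Pick (1,4); next start ≥ 4 → (5,7); next start ≥ 7 → (7,9); next start ≥ 9 → (11,12); next start ≥ 12 → (12,15); next start ≥ 15 → (16,17); next start ≥ 17 → (18,26).
Selected: (1,4) (5,7) (7,9) (11,12) (12,15) (16,17) (18,26)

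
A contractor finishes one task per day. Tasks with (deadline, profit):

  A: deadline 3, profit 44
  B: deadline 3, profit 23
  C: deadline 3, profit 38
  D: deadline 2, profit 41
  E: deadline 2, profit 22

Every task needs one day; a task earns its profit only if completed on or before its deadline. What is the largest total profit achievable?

Sort by profit descending; place each in the latest free slot ≤ its deadline.
Profit order: A=44 D=41 C=38 B=23 E=22
Assign: A→slot 3, D→slot 2, C→slot 1, B skipped, E skipped.
Slots: [1:C] [2:D] [3:A]
Profit = 38 + 41 + 44 = 123

123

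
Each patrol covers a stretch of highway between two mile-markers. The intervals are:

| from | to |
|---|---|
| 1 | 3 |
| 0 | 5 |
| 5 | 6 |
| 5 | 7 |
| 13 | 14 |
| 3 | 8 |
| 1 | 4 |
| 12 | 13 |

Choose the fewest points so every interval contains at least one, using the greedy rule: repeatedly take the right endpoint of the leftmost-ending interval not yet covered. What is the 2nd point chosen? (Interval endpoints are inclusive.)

6

Sort by right endpoint; whenever an interval is uncovered, place a point at its right end.
By right end: [1,3]  [1,4]  [0,5]  [5,6]  [5,7]  [3,8]  [12,13]  [13,14]
[1,3] uncovered → point at 3; [5,6] uncovered → point at 6; [12,13] uncovered → point at 13.
Points: 3, 6, 13 (3 total).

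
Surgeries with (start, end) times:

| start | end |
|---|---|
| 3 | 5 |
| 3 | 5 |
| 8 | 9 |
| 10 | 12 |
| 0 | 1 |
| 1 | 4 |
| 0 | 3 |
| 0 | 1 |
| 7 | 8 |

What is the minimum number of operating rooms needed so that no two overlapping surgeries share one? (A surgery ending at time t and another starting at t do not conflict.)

The answer is the maximum number of intervals overlapping at any instant.
starts: [0, 0, 0, 1, 3, 3, 7, 8, 10]
ends:   [1, 1, 3, 4, 5, 5, 8, 9, 12]
s0→1 s0→2 s0→3  — peak 3.

3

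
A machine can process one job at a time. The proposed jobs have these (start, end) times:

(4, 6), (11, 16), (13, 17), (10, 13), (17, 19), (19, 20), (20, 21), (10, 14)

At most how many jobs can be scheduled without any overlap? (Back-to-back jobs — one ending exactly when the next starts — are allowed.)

6

Sort by end time and greedily take each interval whose start is ≥ the last chosen end.
By end time: (4,6), (10,13), (10,14), (11,16), (13,17), (17,19), (19,20), (20,21).
Pick (4,6); next start ≥ 6 → (10,13); next start ≥ 13 → (13,17); next start ≥ 17 → (17,19); next start ≥ 19 → (19,20); next start ≥ 20 → (20,21).
Selected 6 jobs.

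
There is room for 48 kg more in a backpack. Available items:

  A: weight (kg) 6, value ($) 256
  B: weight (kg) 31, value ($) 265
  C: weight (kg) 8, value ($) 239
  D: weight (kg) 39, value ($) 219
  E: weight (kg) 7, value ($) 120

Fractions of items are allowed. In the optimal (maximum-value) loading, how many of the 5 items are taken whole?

Sort by value per unit weight and fill in that order.
Ratios (sorted): A 42.67, C 29.88, E 17.14, B 8.55, D 5.62
take A (6 @ 256); take C (8 @ 239); take E (7 @ 120); take 27/31 of B → 230.81. Capacity used 48/48.
3 item(s) taken whole; one partial (take 27/31 of B).

3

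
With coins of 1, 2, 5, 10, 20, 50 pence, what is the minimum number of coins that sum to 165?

165 − 3×50→15 − 1×10→5 − 1×5→0
Total coins = 3 + 1 + 1 = 5

5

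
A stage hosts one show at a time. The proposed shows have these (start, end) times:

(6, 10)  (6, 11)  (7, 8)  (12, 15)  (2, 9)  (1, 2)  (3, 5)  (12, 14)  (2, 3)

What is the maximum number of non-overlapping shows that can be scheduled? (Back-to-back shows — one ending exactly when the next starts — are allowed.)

5

Greedy by earliest finish: after sorting by end time, pick each interval compatible with the last pick.
By end time: (1,2), (2,3), (3,5), (7,8), (2,9), (6,10), (6,11), (12,14), (12,15).
Pick (1,2); next start ≥ 2 → (2,3); next start ≥ 3 → (3,5); next start ≥ 5 → (7,8); next start ≥ 8 → (12,14).
Selected 5 shows.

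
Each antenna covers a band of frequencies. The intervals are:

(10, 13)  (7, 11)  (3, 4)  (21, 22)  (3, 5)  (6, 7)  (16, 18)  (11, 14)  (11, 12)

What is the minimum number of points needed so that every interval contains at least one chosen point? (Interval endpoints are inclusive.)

5

By right end: [3,4]  [3,5]  [6,7]  [7,11]  [11,12]  [10,13]  [11,14]  [16,18]  [21,22]
[3,4] uncovered → point at 4; [6,7] uncovered → point at 7; [11,12] uncovered → point at 12; [16,18] uncovered → point at 18; [21,22] uncovered → point at 22.
Points: 4, 7, 12, 18, 22 (5 total).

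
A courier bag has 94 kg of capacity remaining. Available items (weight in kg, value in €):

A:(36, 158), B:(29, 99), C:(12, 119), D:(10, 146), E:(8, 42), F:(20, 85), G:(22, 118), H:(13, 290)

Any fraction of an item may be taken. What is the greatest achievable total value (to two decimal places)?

842.28

Order: H (290/13=22.31) > D (146/10=14.60) > C (119/12=9.92) > G (118/22=5.36) > E (42/8=5.25) > A (158/36=4.39) > F (85/20=4.25) > B (99/29=3.41)
Fill: take H (13 @ 290) → take D (10 @ 146) → take C (12 @ 119) → take G (22 @ 118) → take E (8 @ 42) → take 29/36 of A → 127.28; 94/94 used.
Total value = 842.28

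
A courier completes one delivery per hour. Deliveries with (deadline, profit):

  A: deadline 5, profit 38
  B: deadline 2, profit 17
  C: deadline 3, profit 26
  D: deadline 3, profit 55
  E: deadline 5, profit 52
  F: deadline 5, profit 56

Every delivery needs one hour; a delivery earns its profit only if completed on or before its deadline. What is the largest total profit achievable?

227

Take jobs in profit order; each goes to the latest open slot no later than its deadline.
By profit: F(d5,56), D(d3,55), E(d5,52), A(d5,38), C(d3,26), B(d2,17)
F→slot 5; D→slot 3; E→slot 4; A→slot 2; C→slot 1; B skipped.
Profit = 26 + 38 + 55 + 52 + 56 = 227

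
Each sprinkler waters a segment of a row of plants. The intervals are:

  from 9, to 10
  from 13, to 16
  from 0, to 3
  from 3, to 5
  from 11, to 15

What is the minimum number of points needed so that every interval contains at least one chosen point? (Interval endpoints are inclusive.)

Sort by right endpoint; whenever an interval is uncovered, place a point at its right end.
Sorted: [0,3] [3,5] [9,10] [11,15] [13,16]
{[0,3],[3,5]} hit by 3; {[9,10]} hit by 10; {[11,15],[13,16]} hit by 15.
Points: 3, 10, 15 (3 total).

3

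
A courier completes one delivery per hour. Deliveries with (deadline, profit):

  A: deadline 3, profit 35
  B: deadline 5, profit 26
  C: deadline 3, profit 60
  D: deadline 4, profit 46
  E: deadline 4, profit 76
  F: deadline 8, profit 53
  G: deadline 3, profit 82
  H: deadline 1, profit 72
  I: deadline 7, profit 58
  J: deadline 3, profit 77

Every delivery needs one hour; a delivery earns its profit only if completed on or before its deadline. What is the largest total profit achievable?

Sort by profit descending; place each in the latest free slot ≤ its deadline.
By profit: G(d3,82), J(d3,77), E(d4,76), H(d1,72), C(d3,60), I(d7,58), F(d8,53), D(d4,46), A(d3,35), B(d5,26)
G→slot 3; J→slot 2; E→slot 4; H→slot 1; C skipped; I→slot 7; F→slot 8; D skipped; A skipped; B→slot 5.
Profit = 72 + 77 + 82 + 76 + 26 + 58 + 53 = 444

444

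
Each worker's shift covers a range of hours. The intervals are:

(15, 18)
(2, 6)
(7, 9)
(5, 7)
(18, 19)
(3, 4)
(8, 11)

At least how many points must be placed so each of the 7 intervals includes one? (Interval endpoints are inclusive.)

Sorted: [3,4] [2,6] [5,7] [7,9] [8,11] [15,18] [18,19]
{[3,4],[2,6]} hit by 4; {[5,7],[7,9]} hit by 7; {[8,11]} hit by 11; {[15,18],[18,19]} hit by 18.
Points: 4, 7, 11, 18 (4 total).

4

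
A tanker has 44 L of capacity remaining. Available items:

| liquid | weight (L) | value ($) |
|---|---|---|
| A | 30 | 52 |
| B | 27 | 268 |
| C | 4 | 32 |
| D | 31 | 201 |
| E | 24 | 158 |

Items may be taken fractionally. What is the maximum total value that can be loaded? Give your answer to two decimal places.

Sort by value per unit weight and fill in that order.
Order: B (268/27=9.93) > C (32/4=8.00) > E (158/24=6.58) > D (201/31=6.48) > A (52/30=1.73)
Fill: take B (27 @ 268) → take C (4 @ 32) → take 13/24 of E → 85.58; 44/44 used.
Total value = 385.58

385.58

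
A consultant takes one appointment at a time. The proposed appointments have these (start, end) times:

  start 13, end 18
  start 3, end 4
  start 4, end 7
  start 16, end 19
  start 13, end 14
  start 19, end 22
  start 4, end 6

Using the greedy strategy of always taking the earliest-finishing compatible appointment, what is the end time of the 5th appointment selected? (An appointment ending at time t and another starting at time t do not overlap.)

22

By end time: (3,4), (4,6), (4,7), (13,14), (13,18), (16,19), (19,22).
Pick (3,4); next start ≥ 4 → (4,6); next start ≥ 6 → (13,14); next start ≥ 14 → (16,19); next start ≥ 19 → (19,22).
Selected: (3,4) (4,6) (13,14) (16,19) (19,22)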